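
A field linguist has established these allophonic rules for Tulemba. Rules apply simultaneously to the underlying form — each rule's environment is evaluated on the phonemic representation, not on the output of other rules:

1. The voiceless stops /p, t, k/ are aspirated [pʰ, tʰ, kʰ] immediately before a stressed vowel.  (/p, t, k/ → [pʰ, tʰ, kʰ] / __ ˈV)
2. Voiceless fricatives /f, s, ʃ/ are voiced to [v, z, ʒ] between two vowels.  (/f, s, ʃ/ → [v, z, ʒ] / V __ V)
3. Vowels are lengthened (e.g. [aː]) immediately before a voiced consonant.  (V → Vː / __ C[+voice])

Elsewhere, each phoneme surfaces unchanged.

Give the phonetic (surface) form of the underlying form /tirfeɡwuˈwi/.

[tiːrfeːɡwuːˈwi]

/t/ — word-initial; rule 1 does not apply here → [t].
/i/ (between /t/ and /r/): before a voiced consonant, so rule 3 applies → [iː].
/r/ stays [r].
/f/ (between /r/ and /e/) fails the environment for rule 2, so it stays [f].
Rule 3 applies to /e/ (between /f/ and /ɡ/: before a voiced consonant) → [eː].
/ɡ/ (between /e/ and /w/): no rule targets it → [ɡ].
/w/ (between /ɡ/ and /u/) is unaffected → [w].
/u/ (between /w/ and /w/) occurs before a voiced consonant → [uː] by rule 3.
/w/ stays [w].
/i/ (word-final): rule 3 targets it, but not before a voiced consonant → unchanged [i].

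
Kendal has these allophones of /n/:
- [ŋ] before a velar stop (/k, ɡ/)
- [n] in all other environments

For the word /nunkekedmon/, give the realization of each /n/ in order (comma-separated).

Occurrence 1 (position 1): no conditioning environment matches → elsewhere allophone [n].
Occurrence 2 (position 3): before a velar stop → [ŋ].
Occurrence 3 (position 11): no conditioning environment matches → elsewhere allophone [n].

[n], [ŋ], [n]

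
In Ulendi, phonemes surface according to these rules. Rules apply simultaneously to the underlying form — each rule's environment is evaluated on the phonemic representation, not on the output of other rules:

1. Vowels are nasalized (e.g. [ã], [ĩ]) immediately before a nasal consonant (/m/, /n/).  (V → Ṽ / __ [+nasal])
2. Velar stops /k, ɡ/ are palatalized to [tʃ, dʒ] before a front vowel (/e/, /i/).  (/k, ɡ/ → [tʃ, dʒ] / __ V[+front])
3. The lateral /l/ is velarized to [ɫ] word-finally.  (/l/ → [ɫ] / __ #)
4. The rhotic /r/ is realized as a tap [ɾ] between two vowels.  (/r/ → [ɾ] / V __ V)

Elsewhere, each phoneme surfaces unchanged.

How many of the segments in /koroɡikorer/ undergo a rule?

3

Segments that undergo a rule: /r/ → [ɾ] (rule 4); /ɡ/ → [dʒ] (rule 2); /r/ → [ɾ] (rule 4).
All other segments surface unchanged.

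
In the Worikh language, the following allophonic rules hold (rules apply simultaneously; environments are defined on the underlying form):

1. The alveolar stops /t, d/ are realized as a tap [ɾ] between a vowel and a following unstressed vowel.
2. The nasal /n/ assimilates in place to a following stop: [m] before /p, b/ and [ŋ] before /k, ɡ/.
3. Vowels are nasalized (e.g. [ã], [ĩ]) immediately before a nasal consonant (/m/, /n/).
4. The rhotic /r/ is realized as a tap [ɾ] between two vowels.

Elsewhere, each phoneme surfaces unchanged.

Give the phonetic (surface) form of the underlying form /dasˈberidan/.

/d/ — word-initial; rule 1 does not apply here → [d].
/a/ (between /d/ and /s/) fails the environment for rule 3, so it stays [a].
/e/ (between /b/ and /r/) fails the environment for rule 3, so it stays [e].
Rule 4 applies to /r/ (between /e/ and /i/: between two vowels) → [ɾ].
/i/ — between /r/ and /d/; rule 3 does not apply here → [i].
/d/ — between /i/ and /a/, between a vowel and a following unstressed vowel — surfaces as [ɾ] (rule 1).
/a/ meets the environment for rule 3 (before a nasal consonant) → [ã].
/n/ — word-final; rule 2 does not apply here → [n].

[dasˈbeɾiɾãn]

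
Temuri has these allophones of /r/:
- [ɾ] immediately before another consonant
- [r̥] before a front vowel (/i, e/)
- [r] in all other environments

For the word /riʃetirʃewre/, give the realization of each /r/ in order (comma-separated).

Occurrence 1 (position 1): before a front vowel (/i, e/) → [r̥].
Occurrence 2 (position 7): immediately before another consonant → [ɾ].
Occurrence 3 (position 11): before a front vowel (/i, e/) → [r̥].

[r̥], [ɾ], [r̥]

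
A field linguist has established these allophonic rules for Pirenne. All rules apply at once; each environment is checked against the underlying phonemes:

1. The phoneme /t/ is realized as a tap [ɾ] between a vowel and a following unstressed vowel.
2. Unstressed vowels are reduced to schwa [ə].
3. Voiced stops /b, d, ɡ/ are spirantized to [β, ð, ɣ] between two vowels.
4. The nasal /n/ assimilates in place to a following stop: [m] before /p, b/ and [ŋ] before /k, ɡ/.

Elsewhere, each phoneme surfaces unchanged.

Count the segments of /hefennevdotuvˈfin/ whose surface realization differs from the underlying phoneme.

Segments that undergo a rule: /e/ → [ə] (rule 2); /e/ → [ə] (rule 2); /e/ → [ə] (rule 2); /o/ → [ə] (rule 2); /t/ → [ɾ] (rule 1); /u/ → [ə] (rule 2).
All other segments surface unchanged.

6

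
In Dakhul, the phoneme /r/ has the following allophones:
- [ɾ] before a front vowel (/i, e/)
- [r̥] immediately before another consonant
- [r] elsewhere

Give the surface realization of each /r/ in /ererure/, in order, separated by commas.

[ɾ], [r], [ɾ]

Occurrence 1 (position 2): before a front vowel (/i, e/) → [ɾ].
Occurrence 2 (position 4): no conditioning environment matches → elsewhere allophone [r].
Occurrence 3 (position 6): before a front vowel (/i, e/) → [ɾ].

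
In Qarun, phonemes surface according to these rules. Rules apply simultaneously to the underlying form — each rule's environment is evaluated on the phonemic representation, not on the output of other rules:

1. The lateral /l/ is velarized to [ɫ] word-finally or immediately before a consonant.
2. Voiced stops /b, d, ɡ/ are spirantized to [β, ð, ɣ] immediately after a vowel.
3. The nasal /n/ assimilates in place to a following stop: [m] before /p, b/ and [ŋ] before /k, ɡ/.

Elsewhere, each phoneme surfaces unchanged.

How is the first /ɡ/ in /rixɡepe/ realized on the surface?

/ɡ/ (between /x/ and /e/) fails the environment for rule 2, so it stays [ɡ].

[ɡ]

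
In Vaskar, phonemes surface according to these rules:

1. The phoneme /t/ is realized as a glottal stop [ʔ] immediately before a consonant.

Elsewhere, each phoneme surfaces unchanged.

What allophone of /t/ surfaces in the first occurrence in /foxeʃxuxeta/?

/t/ (between /e/ and /a/) fails the environment for rule 1, so it stays [t].

[t]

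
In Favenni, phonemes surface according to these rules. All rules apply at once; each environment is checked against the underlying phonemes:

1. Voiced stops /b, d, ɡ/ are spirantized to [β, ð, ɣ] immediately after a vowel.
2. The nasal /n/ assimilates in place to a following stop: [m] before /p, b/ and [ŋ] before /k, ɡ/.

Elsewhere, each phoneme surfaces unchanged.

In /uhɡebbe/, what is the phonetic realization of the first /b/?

/b/ — between /e/ and /b/, immediately after a vowel — surfaces as [β] (rule 1).

[β]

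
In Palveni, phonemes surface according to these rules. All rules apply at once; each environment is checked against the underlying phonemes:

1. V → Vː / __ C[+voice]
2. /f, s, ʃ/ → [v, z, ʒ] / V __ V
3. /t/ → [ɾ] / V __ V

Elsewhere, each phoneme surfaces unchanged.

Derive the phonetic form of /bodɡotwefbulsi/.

/b/ (word-initial): no rule targets it → [b].
/o/ meets the environment for rule 1 (before a voiced consonant) → [oː].
/d/ (between /o/ and /ɡ/): no rule targets it → [d].
/ɡ/ stays [ɡ].
/o/ (between /ɡ/ and /t/): rule 1 targets it, but not before a voiced consonant → unchanged [o].
/t/ (between /o/ and /w/) is in the target of rule 3 but the environment (between two vowels) is not met → [t].
/w/ stays [w].
/e/ (between /w/ and /f/) fails the environment for rule 1, so it stays [e].
/f/ (between /e/ and /b/): rule 2 targets it, but not between two vowels → unchanged [f].
/b/ (between /f/ and /u/): no rule targets it → [b].
/u/ meets the environment for rule 1 (before a voiced consonant) → [uː].
/l/ stays [l].
/s/ (between /l/ and /i/): rule 2 targets it, but not between two vowels → unchanged [s].
/i/ (word-final): rule 1 targets it, but not before a voiced consonant → unchanged [i].

[boːdɡotwefbuːlsi]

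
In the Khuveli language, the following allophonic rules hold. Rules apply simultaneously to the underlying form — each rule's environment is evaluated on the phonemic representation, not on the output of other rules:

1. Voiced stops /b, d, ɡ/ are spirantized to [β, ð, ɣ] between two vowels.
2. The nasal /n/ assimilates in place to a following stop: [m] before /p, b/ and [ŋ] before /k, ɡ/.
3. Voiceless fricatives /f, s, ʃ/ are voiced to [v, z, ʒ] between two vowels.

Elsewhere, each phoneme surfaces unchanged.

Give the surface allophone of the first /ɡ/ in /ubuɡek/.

/ɡ/ (between /u/ and /e/) occurs between two vowels → [ɣ] by rule 1.

[ɣ]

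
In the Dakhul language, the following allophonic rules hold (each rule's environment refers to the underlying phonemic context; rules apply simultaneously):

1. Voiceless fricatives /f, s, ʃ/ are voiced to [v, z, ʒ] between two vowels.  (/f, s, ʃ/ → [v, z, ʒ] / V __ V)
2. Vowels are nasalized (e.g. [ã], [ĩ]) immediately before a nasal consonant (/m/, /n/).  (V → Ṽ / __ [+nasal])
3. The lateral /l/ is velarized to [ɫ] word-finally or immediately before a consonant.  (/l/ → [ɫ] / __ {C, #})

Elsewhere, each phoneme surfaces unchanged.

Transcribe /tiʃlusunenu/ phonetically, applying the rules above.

/t/ (word-initial) is unaffected → [t].
/i/ (between /t/ and /ʃ/) is in the target of rule 2 but the environment (before a nasal consonant) is not met → [i].
/ʃ/ — between /i/ and /l/; rule 1 does not apply here → [ʃ].
/l/ — between /ʃ/ and /u/; rule 3 does not apply here → [l].
/u/ — between /l/ and /s/; rule 2 does not apply here → [u].
/s/ meets the environment for rule 1 (between two vowels) → [z].
/u/ — between /s/ and /n/, before a nasal consonant — surfaces as [ũ] (rule 2).
/n/ — not in any rule's target class → [n].
Rule 2 applies to /e/ (between /n/ and /n/: before a nasal consonant) → [ẽ].
/n/ (between /e/ and /u/): no rule targets it → [n].
/u/ — word-final; rule 2 does not apply here → [u].

[tiʃluzũnẽnu]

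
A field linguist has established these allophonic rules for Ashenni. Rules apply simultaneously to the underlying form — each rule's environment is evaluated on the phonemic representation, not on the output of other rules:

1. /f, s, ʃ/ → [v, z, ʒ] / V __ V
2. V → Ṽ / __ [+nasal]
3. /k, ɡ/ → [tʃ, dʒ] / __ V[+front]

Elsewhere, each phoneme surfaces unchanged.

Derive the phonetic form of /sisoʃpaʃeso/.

/s/ (word-initial) fails the environment for rule 1, so it stays [s].
/i/ (between /s/ and /s/): rule 2 targets it, but not before a nasal consonant → unchanged [i].
Rule 1 applies to /s/ (between /i/ and /o/: between two vowels) → [z].
/o/ (between /s/ and /ʃ/): rule 2 targets it, but not before a nasal consonant → unchanged [o].
/ʃ/ (between /o/ and /p/) is in the target of rule 1 but the environment (between two vowels) is not met → [ʃ].
/p/ (between /ʃ/ and /a/) is unaffected → [p].
/a/ (between /p/ and /ʃ/) is in the target of rule 2 but the environment (before a nasal consonant) is not met → [a].
/ʃ/ — between /a/ and /e/, between two vowels — surfaces as [ʒ] (rule 1).
/e/ (between /ʃ/ and /s/): rule 2 targets it, but not before a nasal consonant → unchanged [e].
/s/ (between /e/ and /o/): between two vowels, so rule 1 applies → [z].
/o/ (word-final): rule 2 targets it, but not before a nasal consonant → unchanged [o].

[sizoʃpaʒezo]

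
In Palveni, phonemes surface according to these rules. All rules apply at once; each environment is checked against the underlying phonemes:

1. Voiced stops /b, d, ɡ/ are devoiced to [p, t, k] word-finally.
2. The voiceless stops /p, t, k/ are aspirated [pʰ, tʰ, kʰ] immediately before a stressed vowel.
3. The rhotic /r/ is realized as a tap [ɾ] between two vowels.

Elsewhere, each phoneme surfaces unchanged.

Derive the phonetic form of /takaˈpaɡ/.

[takaˈpʰak]

/t/ (word-initial): rule 2 targets it, but not immediately before a stressed vowel → unchanged [t].
/a/ stays [a].
/k/ (between /a/ and /a/): rule 2 targets it, but not immediately before a stressed vowel → unchanged [k].
/a/ stays [a].
/p/ meets the environment for rule 2 (immediately before a stressed vowel) → [pʰ].
/a/ (between /p/ and /ɡ/): no rule targets it → [a].
Rule 1 applies to /ɡ/ (word-final: word-finally) → [k].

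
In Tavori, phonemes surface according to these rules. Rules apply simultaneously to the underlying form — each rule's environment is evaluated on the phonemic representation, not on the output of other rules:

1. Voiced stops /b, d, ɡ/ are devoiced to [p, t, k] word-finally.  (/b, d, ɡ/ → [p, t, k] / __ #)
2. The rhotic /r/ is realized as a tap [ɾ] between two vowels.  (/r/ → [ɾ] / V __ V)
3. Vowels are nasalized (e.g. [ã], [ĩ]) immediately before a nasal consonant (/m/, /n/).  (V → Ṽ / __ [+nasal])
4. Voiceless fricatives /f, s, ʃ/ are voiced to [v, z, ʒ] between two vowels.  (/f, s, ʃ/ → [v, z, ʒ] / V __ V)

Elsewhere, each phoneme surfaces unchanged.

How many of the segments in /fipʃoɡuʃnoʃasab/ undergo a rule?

3

Segments that undergo a rule: /ʃ/ → [ʒ] (rule 4); /s/ → [z] (rule 4); /b/ → [p] (rule 1).
All other segments surface unchanged.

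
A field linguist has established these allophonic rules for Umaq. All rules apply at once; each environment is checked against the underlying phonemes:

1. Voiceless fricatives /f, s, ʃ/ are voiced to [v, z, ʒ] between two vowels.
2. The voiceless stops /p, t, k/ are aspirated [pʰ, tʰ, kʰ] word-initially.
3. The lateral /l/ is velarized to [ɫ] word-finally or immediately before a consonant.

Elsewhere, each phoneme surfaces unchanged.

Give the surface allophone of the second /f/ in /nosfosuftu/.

/f/ (between /u/ and /t/) is in the target of rule 1 but the environment (between two vowels) is not met → [f].

[f]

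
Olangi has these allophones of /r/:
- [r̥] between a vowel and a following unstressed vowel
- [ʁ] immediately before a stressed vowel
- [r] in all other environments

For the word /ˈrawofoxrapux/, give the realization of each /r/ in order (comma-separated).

[ʁ], [r]

Occurrence 1 (position 1): immediately before a stressed vowel → [ʁ].
Occurrence 2 (position 8): no conditioning environment matches → elsewhere allophone [r].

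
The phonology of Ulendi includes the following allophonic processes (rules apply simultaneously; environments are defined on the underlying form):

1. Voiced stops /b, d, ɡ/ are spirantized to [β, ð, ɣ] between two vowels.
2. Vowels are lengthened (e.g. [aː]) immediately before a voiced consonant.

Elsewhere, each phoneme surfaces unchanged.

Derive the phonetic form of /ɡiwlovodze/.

[ɡiːwloːvoːdze]

/ɡ/ (word-initial) is in the target of rule 1 but the environment (between two vowels) is not met → [ɡ].
/i/ (between /ɡ/ and /w/) occurs before a voiced consonant → [iː] by rule 2.
/w/ stays [w].
/l/ stays [l].
/o/ (between /l/ and /v/): before a voiced consonant, so rule 2 applies → [oː].
/v/ (between /o/ and /o/): no rule targets it → [v].
Rule 2 applies to /o/ (between /v/ and /d/: before a voiced consonant) → [oː].
/d/ (between /o/ and /z/): rule 1 targets it, but not between two vowels → unchanged [d].
/z/ (between /d/ and /e/): no rule targets it → [z].
/e/ (word-final): rule 2 targets it, but not before a voiced consonant → unchanged [e].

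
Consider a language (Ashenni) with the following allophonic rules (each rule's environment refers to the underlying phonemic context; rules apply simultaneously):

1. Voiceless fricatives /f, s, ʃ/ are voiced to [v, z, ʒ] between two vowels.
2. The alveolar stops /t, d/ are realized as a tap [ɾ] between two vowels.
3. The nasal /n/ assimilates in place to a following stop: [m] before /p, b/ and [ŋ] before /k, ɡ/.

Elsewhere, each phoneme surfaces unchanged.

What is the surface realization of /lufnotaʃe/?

/l/ (word-initial): no rule targets it → [l].
/u/ (between /l/ and /f/): no rule targets it → [u].
/f/ (between /u/ and /n/): rule 1 targets it, but not between two vowels → unchanged [f].
/n/ (between /f/ and /o/) is in the target of rule 3 but the environment (before a labial or velar stop) is not met → [n].
/o/ stays [o].
/t/ (between /o/ and /a/): between two vowels, so rule 2 applies → [ɾ].
/a/ (between /t/ and /ʃ/) is unaffected → [a].
/ʃ/ — between /a/ and /e/, between two vowels — surfaces as [ʒ] (rule 1).
/e/ — not in any rule's target class → [e].

[lufnoɾaʒe]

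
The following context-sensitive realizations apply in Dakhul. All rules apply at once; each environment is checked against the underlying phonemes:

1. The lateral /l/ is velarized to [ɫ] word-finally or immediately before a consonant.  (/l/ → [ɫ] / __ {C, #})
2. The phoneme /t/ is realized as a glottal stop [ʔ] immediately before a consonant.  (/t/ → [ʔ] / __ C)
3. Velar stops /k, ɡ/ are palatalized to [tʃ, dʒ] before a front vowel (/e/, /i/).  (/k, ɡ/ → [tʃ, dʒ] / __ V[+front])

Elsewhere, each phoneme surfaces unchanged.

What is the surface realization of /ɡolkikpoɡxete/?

/ɡ/ (word-initial): rule 3 targets it, but not before a front vowel → unchanged [ɡ].
/o/ stays [o].
/l/ (between /o/ and /k/) occurs word-finally or immediately before a consonant → [ɫ] by rule 1.
/k/ meets the environment for rule 3 (before a front vowel) → [tʃ].
/i/ — not in any rule's target class → [i].
/k/ — between /i/ and /p/; rule 3 does not apply here → [k].
/p/ — not in any rule's target class → [p].
/o/ — not in any rule's target class → [o].
/ɡ/ (between /o/ and /x/) is in the target of rule 3 but the environment (before a front vowel) is not met → [ɡ].
/x/ — not in any rule's target class → [x].
/e/ (between /x/ and /t/) is unaffected → [e].
/t/ — between /e/ and /e/; rule 2 does not apply here → [t].
/e/ (word-final) is unaffected → [e].

[ɡoɫtʃikpoɡxete]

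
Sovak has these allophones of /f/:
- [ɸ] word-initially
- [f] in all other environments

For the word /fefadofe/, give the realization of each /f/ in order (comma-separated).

Occurrence 1 (position 1): word-initially → [ɸ].
Occurrence 2 (position 3): no conditioning environment matches → elsewhere allophone [f].
Occurrence 3 (position 7): no conditioning environment matches → elsewhere allophone [f].

[ɸ], [f], [f]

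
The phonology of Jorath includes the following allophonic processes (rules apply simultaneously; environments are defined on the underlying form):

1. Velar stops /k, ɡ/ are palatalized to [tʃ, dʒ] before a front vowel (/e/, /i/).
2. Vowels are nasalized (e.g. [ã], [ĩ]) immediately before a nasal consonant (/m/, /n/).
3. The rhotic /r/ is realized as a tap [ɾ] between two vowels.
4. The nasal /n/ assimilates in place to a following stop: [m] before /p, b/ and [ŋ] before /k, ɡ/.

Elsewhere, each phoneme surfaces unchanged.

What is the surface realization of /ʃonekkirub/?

[ʃõnektʃiɾub]

/o/ (between /ʃ/ and /n/) occurs before a nasal consonant → [õ] by rule 2.
/n/ (between /o/ and /e/) is in the target of rule 4 but the environment (before a labial or velar stop) is not met → [n].
/e/ (between /n/ and /k/): rule 2 targets it, but not before a nasal consonant → unchanged [e].
/k/ — between /e/ and /k/; rule 1 does not apply here → [k].
/k/ meets the environment for rule 1 (before a front vowel) → [tʃ].
/i/ — between /k/ and /r/; rule 2 does not apply here → [i].
/r/ meets the environment for rule 3 (between two vowels) → [ɾ].
/u/ (between /r/ and /b/) is in the target of rule 2 but the environment (before a nasal consonant) is not met → [u].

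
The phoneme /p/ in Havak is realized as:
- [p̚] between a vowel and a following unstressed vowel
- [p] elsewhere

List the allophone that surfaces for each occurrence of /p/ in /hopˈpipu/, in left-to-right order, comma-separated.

Occurrence 1 (position 3): no conditioning environment matches → elsewhere allophone [p].
Occurrence 2 (position 4): no conditioning environment matches → elsewhere allophone [p].
Occurrence 3 (position 6): between a vowel and a following unstressed vowel → [p̚].

[p], [p], [p̚]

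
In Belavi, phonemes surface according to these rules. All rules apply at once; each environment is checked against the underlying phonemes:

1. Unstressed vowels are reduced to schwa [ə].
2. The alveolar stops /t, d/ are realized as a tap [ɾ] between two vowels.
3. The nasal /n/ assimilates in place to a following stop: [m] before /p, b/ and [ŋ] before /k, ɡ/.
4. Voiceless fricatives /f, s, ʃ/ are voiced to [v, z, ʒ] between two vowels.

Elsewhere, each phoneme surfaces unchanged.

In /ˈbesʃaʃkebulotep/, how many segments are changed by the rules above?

6

Segments that undergo a rule: /a/ → [ə] (rule 1); /e/ → [ə] (rule 1); /u/ → [ə] (rule 1); /o/ → [ə] (rule 1); /t/ → [ɾ] (rule 2); /e/ → [ə] (rule 1).
All other segments surface unchanged.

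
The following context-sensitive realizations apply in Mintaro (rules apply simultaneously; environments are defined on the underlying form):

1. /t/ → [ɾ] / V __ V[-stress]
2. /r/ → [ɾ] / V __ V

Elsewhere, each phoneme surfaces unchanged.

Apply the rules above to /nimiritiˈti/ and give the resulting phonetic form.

/n/ stays [n].
/i/ (between /n/ and /m/) is unaffected → [i].
/m/ (between /i/ and /i/): no rule targets it → [m].
/i/ (between /m/ and /r/) is unaffected → [i].
/r/ (between /i/ and /i/): between two vowels, so rule 2 applies → [ɾ].
/i/ (between /r/ and /t/) is unaffected → [i].
/t/ (between /i/ and /i/): between a vowel and a following unstressed vowel, so rule 1 applies → [ɾ].
/i/ — not in any rule's target class → [i].
/t/ (between /i/ and /i/) is in the target of rule 1 but the environment (between a vowel and a following unstressed vowel) is not met → [t].
/i/ (word-final): no rule targets it → [i].

[nimiɾiɾiˈti]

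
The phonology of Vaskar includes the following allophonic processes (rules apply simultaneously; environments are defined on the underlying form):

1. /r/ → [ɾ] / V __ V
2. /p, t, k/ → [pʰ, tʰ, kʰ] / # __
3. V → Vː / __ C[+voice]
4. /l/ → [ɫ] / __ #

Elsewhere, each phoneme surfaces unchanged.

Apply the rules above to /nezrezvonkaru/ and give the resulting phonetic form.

/n/ (word-initial) is unaffected → [n].
/e/ meets the environment for rule 3 (before a voiced consonant) → [eː].
/z/ — not in any rule's target class → [z].
/r/ (between /z/ and /e/): rule 1 targets it, but not between two vowels → unchanged [r].
/e/ (between /r/ and /z/) occurs before a voiced consonant → [eː] by rule 3.
/z/ (between /e/ and /v/): no rule targets it → [z].
/v/ (between /z/ and /o/) is unaffected → [v].
/o/ meets the environment for rule 3 (before a voiced consonant) → [oː].
/n/ (between /o/ and /k/): no rule targets it → [n].
/k/ (between /n/ and /a/) is in the target of rule 2 but the environment (word-initially) is not met → [k].
/a/ — between /k/ and /r/, before a voiced consonant — surfaces as [aː] (rule 3).
/r/ — between /a/ and /u/, between two vowels — surfaces as [ɾ] (rule 1).
/u/ (word-final) is in the target of rule 3 but the environment (before a voiced consonant) is not met → [u].

[neːzreːzvoːnkaːɾu]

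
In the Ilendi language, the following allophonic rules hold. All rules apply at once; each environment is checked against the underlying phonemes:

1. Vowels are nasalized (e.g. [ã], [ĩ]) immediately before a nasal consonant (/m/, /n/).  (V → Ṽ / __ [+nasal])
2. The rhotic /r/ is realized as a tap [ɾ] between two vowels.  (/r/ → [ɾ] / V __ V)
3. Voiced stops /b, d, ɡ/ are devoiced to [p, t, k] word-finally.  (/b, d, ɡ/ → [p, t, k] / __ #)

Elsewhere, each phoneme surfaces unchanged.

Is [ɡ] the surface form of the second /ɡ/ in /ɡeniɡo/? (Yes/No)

Yes

/ɡ/ (between /i/ and /o/) fails the environment for rule 3, so it stays [ɡ].
The actual realization is [ɡ], which matches [ɡ].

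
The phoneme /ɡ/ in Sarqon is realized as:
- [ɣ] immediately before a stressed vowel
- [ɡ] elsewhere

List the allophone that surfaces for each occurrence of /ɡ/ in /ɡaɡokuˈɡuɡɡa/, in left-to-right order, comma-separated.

Occurrence 1 (position 1): no conditioning environment matches → elsewhere allophone [ɡ].
Occurrence 2 (position 3): no conditioning environment matches → elsewhere allophone [ɡ].
Occurrence 3 (position 7): immediately before a stressed vowel → [ɣ].
Occurrence 4 (position 9): no conditioning environment matches → elsewhere allophone [ɡ].
Occurrence 5 (position 10): no conditioning environment matches → elsewhere allophone [ɡ].

[ɡ], [ɡ], [ɣ], [ɡ], [ɡ]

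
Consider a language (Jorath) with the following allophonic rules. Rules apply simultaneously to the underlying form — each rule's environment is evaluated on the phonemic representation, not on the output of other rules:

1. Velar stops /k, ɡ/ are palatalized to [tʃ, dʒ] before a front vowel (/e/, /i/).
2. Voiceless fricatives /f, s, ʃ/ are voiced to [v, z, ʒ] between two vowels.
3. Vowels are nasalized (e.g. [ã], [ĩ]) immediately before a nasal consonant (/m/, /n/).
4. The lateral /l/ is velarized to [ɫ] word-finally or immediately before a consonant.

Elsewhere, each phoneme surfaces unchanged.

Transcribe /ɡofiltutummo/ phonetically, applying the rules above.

[ɡoviɫtutũmmo]

/ɡ/ (word-initial) fails the environment for rule 1, so it stays [ɡ].
/o/ (between /ɡ/ and /f/) is in the target of rule 3 but the environment (before a nasal consonant) is not met → [o].
/f/ (between /o/ and /i/) occurs between two vowels → [v] by rule 2.
/i/ — between /f/ and /l/; rule 3 does not apply here → [i].
/l/ meets the environment for rule 4 (word-finally or immediately before a consonant) → [ɫ].
/t/ (between /l/ and /u/) is unaffected → [t].
/u/ — between /t/ and /t/; rule 3 does not apply here → [u].
/t/ (between /u/ and /u/) is unaffected → [t].
Rule 3 applies to /u/ (between /t/ and /m/: before a nasal consonant) → [ũ].
/m/ (between /u/ and /m/) is unaffected → [m].
/m/ (between /m/ and /o/): no rule targets it → [m].
/o/ (word-final): rule 3 targets it, but not before a nasal consonant → unchanged [o].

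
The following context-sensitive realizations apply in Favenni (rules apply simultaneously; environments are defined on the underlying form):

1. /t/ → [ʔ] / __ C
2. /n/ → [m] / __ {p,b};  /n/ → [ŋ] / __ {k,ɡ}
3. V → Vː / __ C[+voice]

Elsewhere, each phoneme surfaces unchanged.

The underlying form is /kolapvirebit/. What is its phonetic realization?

/k/ (word-initial) is unaffected → [k].
/o/ — between /k/ and /l/, before a voiced consonant — surfaces as [oː] (rule 3).
/l/ stays [l].
/a/ (between /l/ and /p/) fails the environment for rule 3, so it stays [a].
/p/ stays [p].
/v/ (between /p/ and /i/) is unaffected → [v].
/i/ — between /v/ and /r/, before a voiced consonant — surfaces as [iː] (rule 3).
/r/ — not in any rule's target class → [r].
/e/ — between /r/ and /b/, before a voiced consonant — surfaces as [eː] (rule 3).
/b/ (between /e/ and /i/) is unaffected → [b].
/i/ (between /b/ and /t/) is in the target of rule 3 but the environment (before a voiced consonant) is not met → [i].
/t/ (word-final) fails the environment for rule 1, so it stays [t].

[koːlapviːreːbit]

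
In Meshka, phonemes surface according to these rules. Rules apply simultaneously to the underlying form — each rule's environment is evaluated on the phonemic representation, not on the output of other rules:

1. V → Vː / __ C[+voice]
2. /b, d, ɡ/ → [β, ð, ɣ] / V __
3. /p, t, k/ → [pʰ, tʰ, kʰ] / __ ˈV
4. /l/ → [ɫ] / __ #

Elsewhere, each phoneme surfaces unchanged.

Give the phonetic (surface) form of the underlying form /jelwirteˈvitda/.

/j/ stays [j].
/e/ (between /j/ and /l/) occurs before a voiced consonant → [eː] by rule 1.
/l/ (between /e/ and /w/) is in the target of rule 4 but the environment (word-finally) is not met → [l].
/w/ (between /l/ and /i/): no rule targets it → [w].
Rule 1 applies to /i/ (between /w/ and /r/: before a voiced consonant) → [iː].
/r/ — not in any rule's target class → [r].
/t/ (between /r/ and /e/): rule 3 targets it, but not immediately before a stressed vowel → unchanged [t].
/e/ (between /t/ and /v/) occurs before a voiced consonant → [eː] by rule 1.
/v/ (between /e/ and /i/) is unaffected → [v].
/i/ (between /v/ and /t/) fails the environment for rule 1, so it stays [i].
/t/ (between /i/ and /d/) fails the environment for rule 3, so it stays [t].
/d/ (between /t/ and /a/) fails the environment for rule 2, so it stays [d].
/a/ (word-final): rule 1 targets it, but not before a voiced consonant → unchanged [a].

[jeːlwiːrteːˈvitda]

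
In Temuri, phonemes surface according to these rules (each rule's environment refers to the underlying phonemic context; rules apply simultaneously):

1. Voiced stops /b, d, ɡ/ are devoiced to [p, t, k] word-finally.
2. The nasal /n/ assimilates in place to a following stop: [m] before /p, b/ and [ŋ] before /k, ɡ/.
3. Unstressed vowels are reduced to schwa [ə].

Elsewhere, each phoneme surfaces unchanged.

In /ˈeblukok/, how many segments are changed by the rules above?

2

Segments that undergo a rule: /u/ → [ə] (rule 3); /o/ → [ə] (rule 3).
All other segments surface unchanged.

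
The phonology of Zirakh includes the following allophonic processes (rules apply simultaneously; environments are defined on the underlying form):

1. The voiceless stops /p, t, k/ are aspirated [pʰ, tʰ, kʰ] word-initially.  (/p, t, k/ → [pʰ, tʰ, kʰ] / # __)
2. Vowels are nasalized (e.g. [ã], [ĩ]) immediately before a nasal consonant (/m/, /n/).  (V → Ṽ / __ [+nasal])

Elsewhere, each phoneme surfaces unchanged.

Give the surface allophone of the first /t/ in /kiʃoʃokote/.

/t/ — between /o/ and /e/; rule 1 does not apply here → [t].

[t]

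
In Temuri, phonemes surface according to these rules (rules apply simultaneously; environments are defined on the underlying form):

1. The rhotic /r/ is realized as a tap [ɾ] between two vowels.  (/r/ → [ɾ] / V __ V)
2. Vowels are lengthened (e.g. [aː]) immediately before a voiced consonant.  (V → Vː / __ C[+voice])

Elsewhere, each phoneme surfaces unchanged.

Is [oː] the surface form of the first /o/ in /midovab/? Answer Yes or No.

Yes

/o/ (between /d/ and /v/) occurs before a voiced consonant → [oː] by rule 2.
The actual realization is [oː], which matches [oː].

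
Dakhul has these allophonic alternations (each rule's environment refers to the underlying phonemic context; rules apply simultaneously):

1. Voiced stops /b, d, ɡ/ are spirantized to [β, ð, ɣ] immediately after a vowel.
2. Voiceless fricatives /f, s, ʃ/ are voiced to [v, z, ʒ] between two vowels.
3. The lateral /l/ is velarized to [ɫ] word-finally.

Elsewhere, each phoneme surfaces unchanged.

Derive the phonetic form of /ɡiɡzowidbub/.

/ɡ/ (word-initial) fails the environment for rule 1, so it stays [ɡ].
/i/ (between /ɡ/ and /ɡ/) is unaffected → [i].
Rule 1 applies to /ɡ/ (between /i/ and /z/: immediately after a vowel) → [ɣ].
/z/ stays [z].
/o/ — not in any rule's target class → [o].
/w/ — not in any rule's target class → [w].
/i/ — not in any rule's target class → [i].
/d/ — between /i/ and /b/, immediately after a vowel — surfaces as [ð] (rule 1).
/b/ — between /d/ and /u/; rule 1 does not apply here → [b].
/u/ stays [u].
/b/ (word-final): immediately after a vowel, so rule 1 applies → [β].

[ɡiɣzowiðbuβ]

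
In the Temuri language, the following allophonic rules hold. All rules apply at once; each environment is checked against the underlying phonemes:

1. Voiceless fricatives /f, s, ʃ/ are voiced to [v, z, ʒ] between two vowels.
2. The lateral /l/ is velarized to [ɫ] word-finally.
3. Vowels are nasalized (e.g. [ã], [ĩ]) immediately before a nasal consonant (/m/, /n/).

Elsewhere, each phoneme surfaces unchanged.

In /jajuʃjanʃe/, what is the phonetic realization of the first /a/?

/a/ — between /j/ and /j/; rule 3 does not apply here → [a].

[a]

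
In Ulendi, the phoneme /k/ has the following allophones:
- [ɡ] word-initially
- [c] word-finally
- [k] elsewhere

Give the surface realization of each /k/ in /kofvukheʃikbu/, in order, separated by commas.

Occurrence 1 (position 1): word-initially → [ɡ].
Occurrence 2 (position 6): no conditioning environment matches → elsewhere allophone [k].
Occurrence 3 (position 11): no conditioning environment matches → elsewhere allophone [k].

[ɡ], [k], [k]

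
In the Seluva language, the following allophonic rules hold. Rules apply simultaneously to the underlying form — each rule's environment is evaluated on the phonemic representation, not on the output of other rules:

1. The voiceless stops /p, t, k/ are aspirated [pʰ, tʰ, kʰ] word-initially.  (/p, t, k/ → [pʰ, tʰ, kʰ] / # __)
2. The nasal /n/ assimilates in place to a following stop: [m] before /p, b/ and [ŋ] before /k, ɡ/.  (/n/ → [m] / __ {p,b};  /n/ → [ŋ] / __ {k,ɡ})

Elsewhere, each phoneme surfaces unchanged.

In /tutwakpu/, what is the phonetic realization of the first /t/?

[tʰ]

/t/ (word-initial): word-initially, so rule 1 applies → [tʰ].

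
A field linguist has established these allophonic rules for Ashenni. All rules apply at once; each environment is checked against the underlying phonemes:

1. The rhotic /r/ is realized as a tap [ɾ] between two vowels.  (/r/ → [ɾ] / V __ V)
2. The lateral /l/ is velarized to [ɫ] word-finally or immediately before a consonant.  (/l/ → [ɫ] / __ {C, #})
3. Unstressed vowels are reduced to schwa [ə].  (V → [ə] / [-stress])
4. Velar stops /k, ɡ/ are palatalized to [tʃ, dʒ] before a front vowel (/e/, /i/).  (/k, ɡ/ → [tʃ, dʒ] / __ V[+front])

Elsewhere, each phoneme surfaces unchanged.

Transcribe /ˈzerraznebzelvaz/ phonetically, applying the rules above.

/e/ (between /z/ and /r/) fails the environment for rule 3, so it stays [e].
/r/ (between /e/ and /r/) is in the target of rule 1 but the environment (between two vowels) is not met → [r].
/r/ — between /r/ and /a/; rule 1 does not apply here → [r].
/a/ (between /r/ and /z/) occurs in an unstressed syllable → [ə] by rule 3.
/e/ (between /n/ and /b/) occurs in an unstressed syllable → [ə] by rule 3.
/e/ meets the environment for rule 3 (in an unstressed syllable) → [ə].
/l/ (between /e/ and /v/): word-finally or immediately before a consonant, so rule 2 applies → [ɫ].
/a/ (between /v/ and /z/): in an unstressed syllable, so rule 3 applies → [ə].

[ˈzerrəznəbzəɫvəz]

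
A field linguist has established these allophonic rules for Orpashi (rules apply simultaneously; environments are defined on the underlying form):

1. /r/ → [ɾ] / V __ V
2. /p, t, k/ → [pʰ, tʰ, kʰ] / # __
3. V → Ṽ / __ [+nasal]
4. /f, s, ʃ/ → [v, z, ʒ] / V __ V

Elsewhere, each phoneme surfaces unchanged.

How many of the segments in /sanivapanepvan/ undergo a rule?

Segments that undergo a rule: /a/ → [ã] (rule 3); /a/ → [ã] (rule 3); /a/ → [ã] (rule 3).
All other segments surface unchanged.

3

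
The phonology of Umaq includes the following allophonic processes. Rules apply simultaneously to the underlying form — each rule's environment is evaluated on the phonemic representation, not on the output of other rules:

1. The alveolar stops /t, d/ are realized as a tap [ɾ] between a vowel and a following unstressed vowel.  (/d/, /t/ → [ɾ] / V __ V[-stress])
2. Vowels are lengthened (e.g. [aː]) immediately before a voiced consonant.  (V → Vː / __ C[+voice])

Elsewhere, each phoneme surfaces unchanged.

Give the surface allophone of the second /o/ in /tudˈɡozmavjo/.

/o/ — word-final; rule 2 does not apply here → [o].

[o]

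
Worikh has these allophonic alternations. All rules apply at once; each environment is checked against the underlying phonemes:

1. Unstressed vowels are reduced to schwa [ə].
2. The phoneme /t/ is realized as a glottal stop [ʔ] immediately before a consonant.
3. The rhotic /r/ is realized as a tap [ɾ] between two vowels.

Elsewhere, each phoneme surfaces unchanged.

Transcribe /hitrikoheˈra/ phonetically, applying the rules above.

[həʔrəkəhəˈɾa]

/h/ stays [h].
/i/ meets the environment for rule 1 (in an unstressed syllable) → [ə].
/t/ (between /i/ and /r/): immediately before a consonant, so rule 2 applies → [ʔ].
/r/ — between /t/ and /i/; rule 3 does not apply here → [r].
/i/ — between /r/ and /k/, in an unstressed syllable — surfaces as [ə] (rule 1).
/k/ (between /i/ and /o/) is unaffected → [k].
Rule 1 applies to /o/ (between /k/ and /h/: in an unstressed syllable) → [ə].
/h/ (between /o/ and /e/): no rule targets it → [h].
/e/ (between /h/ and /r/) occurs in an unstressed syllable → [ə] by rule 1.
/r/ — between /e/ and /a/, between two vowels — surfaces as [ɾ] (rule 3).
/a/ — word-final; rule 1 does not apply here → [a].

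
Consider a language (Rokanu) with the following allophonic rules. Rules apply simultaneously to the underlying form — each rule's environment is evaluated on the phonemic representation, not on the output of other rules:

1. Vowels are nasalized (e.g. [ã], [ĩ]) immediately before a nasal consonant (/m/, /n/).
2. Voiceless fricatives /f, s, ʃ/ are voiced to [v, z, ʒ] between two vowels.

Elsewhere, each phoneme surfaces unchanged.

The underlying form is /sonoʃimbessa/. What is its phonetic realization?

[sõnoʒĩmbessa]

/s/ (word-initial): rule 2 targets it, but not between two vowels → unchanged [s].
/o/ — between /s/ and /n/, before a nasal consonant — surfaces as [õ] (rule 1).
/n/ (between /o/ and /o/): no rule targets it → [n].
/o/ (between /n/ and /ʃ/) is in the target of rule 1 but the environment (before a nasal consonant) is not met → [o].
/ʃ/ (between /o/ and /i/) occurs between two vowels → [ʒ] by rule 2.
/i/ meets the environment for rule 1 (before a nasal consonant) → [ĩ].
/m/ (between /i/ and /b/) is unaffected → [m].
/b/ (between /m/ and /e/) is unaffected → [b].
/e/ — between /b/ and /s/; rule 1 does not apply here → [e].
/s/ (between /e/ and /s/): rule 2 targets it, but not between two vowels → unchanged [s].
/s/ (between /s/ and /a/): rule 2 targets it, but not between two vowels → unchanged [s].
/a/ — word-final; rule 1 does not apply here → [a].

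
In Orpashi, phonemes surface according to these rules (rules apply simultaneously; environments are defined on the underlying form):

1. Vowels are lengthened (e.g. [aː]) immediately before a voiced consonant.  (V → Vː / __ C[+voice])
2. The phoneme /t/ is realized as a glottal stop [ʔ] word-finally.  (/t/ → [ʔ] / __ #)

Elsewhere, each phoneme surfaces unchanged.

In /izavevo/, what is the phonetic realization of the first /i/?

/i/ — word-initial, before a voiced consonant — surfaces as [iː] (rule 1).

[iː]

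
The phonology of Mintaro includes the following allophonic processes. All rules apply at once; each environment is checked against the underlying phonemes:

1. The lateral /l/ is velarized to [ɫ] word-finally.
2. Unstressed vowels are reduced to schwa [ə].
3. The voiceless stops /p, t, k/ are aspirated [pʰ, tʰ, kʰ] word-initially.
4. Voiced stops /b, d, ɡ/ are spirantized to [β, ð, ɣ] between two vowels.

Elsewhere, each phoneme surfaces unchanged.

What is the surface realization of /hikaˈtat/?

[həkəˈtat]

/h/ (word-initial): no rule targets it → [h].
/i/ — between /h/ and /k/, in an unstressed syllable — surfaces as [ə] (rule 2).
/k/ (between /i/ and /a/) fails the environment for rule 3, so it stays [k].
/a/ meets the environment for rule 2 (in an unstressed syllable) → [ə].
/t/ (between /a/ and /a/): rule 3 targets it, but not word-initially → unchanged [t].
/a/ (between /t/ and /t/): rule 2 targets it, but not in an unstressed syllable → unchanged [a].
/t/ (word-final) is in the target of rule 3 but the environment (word-initially) is not met → [t].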